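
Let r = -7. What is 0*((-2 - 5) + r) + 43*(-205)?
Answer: -8815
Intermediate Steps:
0*((-2 - 5) + r) + 43*(-205) = 0*((-2 - 5) - 7) + 43*(-205) = 0*(-7 - 7) - 8815 = 0*(-14) - 8815 = 0 - 8815 = -8815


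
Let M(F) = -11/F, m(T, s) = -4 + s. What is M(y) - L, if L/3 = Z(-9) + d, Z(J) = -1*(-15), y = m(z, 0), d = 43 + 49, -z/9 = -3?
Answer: -1273/4 ≈ -318.25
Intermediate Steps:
z = 27 (z = -9*(-3) = 27)
d = 92
y = -4 (y = -4 + 0 = -4)
Z(J) = 15
L = 321 (L = 3*(15 + 92) = 3*107 = 321)
M(y) - L = -11/(-4) - 1*321 = -11*(-1/4) - 321 = 11/4 - 321 = -1273/4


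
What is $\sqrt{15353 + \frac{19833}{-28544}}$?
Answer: $\frac{\sqrt{195444424754}}{3568} \approx 123.9$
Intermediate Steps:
$\sqrt{15353 + \frac{19833}{-28544}} = \sqrt{15353 + 19833 \left(- \frac{1}{28544}\right)} = \sqrt{15353 - \frac{19833}{28544}} = \sqrt{\frac{438216199}{28544}} = \frac{\sqrt{195444424754}}{3568}$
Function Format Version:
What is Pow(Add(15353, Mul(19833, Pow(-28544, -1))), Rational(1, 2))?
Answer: Mul(Rational(1, 3568), Pow(195444424754, Rational(1, 2))) ≈ 123.90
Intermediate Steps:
Pow(Add(15353, Mul(19833, Pow(-28544, -1))), Rational(1, 2)) = Pow(Add(15353, Mul(19833, Rational(-1, 28544))), Rational(1, 2)) = Pow(Add(15353, Rational(-19833, 28544)), Rational(1, 2)) = Pow(Rational(438216199, 28544), Rational(1, 2)) = Mul(Rational(1, 3568), Pow(195444424754, Rational(1, 2)))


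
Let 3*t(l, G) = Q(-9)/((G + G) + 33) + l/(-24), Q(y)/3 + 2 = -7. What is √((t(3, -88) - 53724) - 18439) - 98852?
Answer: -98852 + I*√212495148294/1716 ≈ -98852.0 + 268.63*I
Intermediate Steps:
Q(y) = -27 (Q(y) = -6 + 3*(-7) = -6 - 21 = -27)
t(l, G) = -9/(33 + 2*G) - l/72 (t(l, G) = (-27/((G + G) + 33) + l/(-24))/3 = (-27/(2*G + 33) + l*(-1/24))/3 = (-27/(33 + 2*G) - l/24)/3 = -9/(33 + 2*G) - l/72)
√((t(3, -88) - 53724) - 18439) - 98852 = √(((-648 - 33*3 - 2*(-88)*3)/(72*(33 + 2*(-88))) - 53724) - 18439) - 98852 = √(((-648 - 99 + 528)/(72*(33 - 176)) - 53724) - 18439) - 98852 = √(((1/72)*(-219)/(-143) - 53724) - 18439) - 98852 = √(((1/72)*(-1/143)*(-219) - 53724) - 18439) - 98852 = √((73/3432 - 53724) - 18439) - 98852 = √(-184380695/3432 - 18439) - 98852 = √(-247663343/3432) - 98852 = I*√212495148294/1716 - 98852 = -98852 + I*√212495148294/1716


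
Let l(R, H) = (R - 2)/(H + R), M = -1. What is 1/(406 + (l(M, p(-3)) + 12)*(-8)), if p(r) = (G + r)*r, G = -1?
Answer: 11/3434 ≈ 0.0032033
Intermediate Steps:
p(r) = r*(-1 + r) (p(r) = (-1 + r)*r = r*(-1 + r))
l(R, H) = (-2 + R)/(H + R)
1/(406 + (l(M, p(-3)) + 12)*(-8)) = 1/(406 + ((-2 - 1)/(-3*(-1 - 3) - 1) + 12)*(-8)) = 1/(406 + (-3/(-3*(-4) - 1) + 12)*(-8)) = 1/(406 + (-3/(12 - 1) + 12)*(-8)) = 1/(406 + (-3/11 + 12)*(-8)) = 1/(406 + (129/11)*(-8)) = 1/(406 - 1032/11) = 1/(3434/11) = 11/3434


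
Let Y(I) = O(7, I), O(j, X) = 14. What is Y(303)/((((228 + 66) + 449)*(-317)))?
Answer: -14/235531 ≈ -5.9440e-5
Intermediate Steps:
Y(I) = 14
Y(303)/((((228 + 66) + 449)*(-317))) = 14/((((228 + 66) + 449)*(-317))) = 14/(((294 + 449)*(-317))) = 14/((743*(-317))) = 14/(-235531) = 14*(-1/235531) = -14/235531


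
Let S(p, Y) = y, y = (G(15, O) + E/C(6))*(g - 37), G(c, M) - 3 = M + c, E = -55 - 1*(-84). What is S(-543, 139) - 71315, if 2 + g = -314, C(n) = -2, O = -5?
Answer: -141571/2 ≈ -70786.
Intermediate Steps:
g = -316 (g = -2 - 314 = -316)
E = 29 (E = -55 + 84 = 29)
G(c, M) = 3 + M + c (G(c, M) = 3 + (M + c) = 3 + M + c)
y = 1059/2 (y = ((3 - 5 + 15) + 29/(-2))*(-316 - 37) = (13 + 29*(-½))*(-353) = (13 - 29/2)*(-353) = -3/2*(-353) = 1059/2 ≈ 529.50)
S(p, Y) = 1059/2
S(-543, 139) - 71315 = 1059/2 - 71315 = -141571/2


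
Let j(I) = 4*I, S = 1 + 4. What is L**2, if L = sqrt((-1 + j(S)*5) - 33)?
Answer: 66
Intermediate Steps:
S = 5
L = sqrt(66) (L = sqrt((-1 + (4*5)*5) - 33) = sqrt((-1 + 20*5) - 33) = sqrt((-1 + 100) - 33) = sqrt(99 - 33) = sqrt(66) ≈ 8.1240)
L**2 = (sqrt(66))**2 = 66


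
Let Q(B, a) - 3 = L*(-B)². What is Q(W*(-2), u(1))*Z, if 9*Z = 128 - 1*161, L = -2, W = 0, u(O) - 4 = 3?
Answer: -11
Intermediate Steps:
u(O) = 7 (u(O) = 4 + 3 = 7)
Q(B, a) = 3 - 2*B²
Z = -11/3 (Z = (128 - 1*161)/9 = (128 - 161)/9 = (⅑)*(-33) = -11/3 ≈ -3.6667)
Q(W*(-2), u(1))*Z = (3 - 2*(0*(-2))²)*(-11/3) = (3 - 2*0²)*(-11/3) = (3 - 2*0)*(-11/3) = (3 + 0)*(-11/3) = 3*(-11/3) = -11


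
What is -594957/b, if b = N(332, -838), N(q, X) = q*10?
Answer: -594957/3320 ≈ -179.20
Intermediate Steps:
N(q, X) = 10*q
b = 3320 (b = 10*332 = 3320)
-594957/b = -594957/3320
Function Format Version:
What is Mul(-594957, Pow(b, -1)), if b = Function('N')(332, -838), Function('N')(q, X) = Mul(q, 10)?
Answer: Rational(-594957, 3320) ≈ -179.20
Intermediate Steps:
Function('N')(q, X) = Mul(10, q)
b = 3320 (b = Mul(10, 332) = 3320)
Mul(-594957, Pow(b, -1)) = Mul(-594957, Pow(3320, -1)) = Mul(-594957, Rational(1, 3320)) = Rational(-594957, 3320)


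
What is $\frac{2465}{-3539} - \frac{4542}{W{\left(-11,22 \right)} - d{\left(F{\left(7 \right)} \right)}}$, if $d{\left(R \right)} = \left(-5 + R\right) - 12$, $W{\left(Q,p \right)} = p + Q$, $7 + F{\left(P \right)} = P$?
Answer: $- \frac{8071579}{49546} \approx -162.91$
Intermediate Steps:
$F{\left(P \right)} = -7 + P$
$W{\left(Q,p \right)} = Q + p$
$d{\left(R \right)} = -17 + R$
$\frac{2465}{-3539} - \frac{4542}{W{\left(-11,22 \right)} - d{\left(F{\left(7 \right)} \right)}} = \frac{2465}{-3539} - \frac{4542}{\left(-11 + 22\right) - \left(-17 + \left(-7 + 7\right)\right)} = 2465 \left(- \frac{1}{3539}\right) - \frac{4542}{11 - \left(-17 + 0\right)} = - \frac{2465}{3539} - \frac{4542}{11 - -17} = - \frac{2465}{3539} - \frac{4542}{11 + 17} = - \frac{2465}{3539} - \frac{4542}{28} = - \frac{2465}{3539} - \frac{2271}{14} = - \frac{8071579}{49546}$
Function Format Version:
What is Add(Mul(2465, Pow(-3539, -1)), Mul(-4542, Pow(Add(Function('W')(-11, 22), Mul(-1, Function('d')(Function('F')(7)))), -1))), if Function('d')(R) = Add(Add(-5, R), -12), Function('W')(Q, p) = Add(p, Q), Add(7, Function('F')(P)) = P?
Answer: Rational(-8071579, 49546) ≈ -162.91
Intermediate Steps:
Function('F')(P) = Add(-7, P)
Function('W')(Q, p) = Add(Q, p)
Function('d')(R) = Add(-17, R)
Add(Mul(2465, Pow(-3539, -1)), Mul(-4542, Pow(Add(Function('W')(-11, 22), Mul(-1, Function('d')(Function('F')(7)))), -1))) = Add(Mul(2465, Pow(-3539, -1)), Mul(-4542, Pow(Add(Add(-11, 22), Mul(-1, Add(-17, Add(-7, 7)))), -1))) = Add(Mul(2465, Rational(-1, 3539)), Mul(-4542, Pow(Add(11, Mul(-1, Add(-17, 0))), -1))) = Add(Rational(-2465, 3539), Mul(-4542, Pow(Add(11, Mul(-1, -17)), -1))) = Add(Rational(-2465, 3539), Mul(-4542, Pow(Add(11, 17), -1))) = Add(Rational(-2465, 3539), Mul(-4542, Pow(28, -1))) = Add(Rational(-2465, 3539), Mul(-4542, Rational(1, 28))) = Add(Rational(-2465, 3539), Rational(-2271, 14)) = Rational(-8071579, 49546)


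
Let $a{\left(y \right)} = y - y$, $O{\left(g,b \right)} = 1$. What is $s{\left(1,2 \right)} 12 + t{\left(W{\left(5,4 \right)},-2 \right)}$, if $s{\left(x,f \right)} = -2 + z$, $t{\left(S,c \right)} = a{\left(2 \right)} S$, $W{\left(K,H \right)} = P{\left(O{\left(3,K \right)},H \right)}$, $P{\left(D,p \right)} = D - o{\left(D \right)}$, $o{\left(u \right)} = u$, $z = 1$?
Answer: $-12$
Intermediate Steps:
$a{\left(y \right)} = 0$
$P{\left(D,p \right)} = 0$ ($P{\left(D,p \right)} = D - D = 0$)
$W{\left(K,H \right)} = 0$
$t{\left(S,c \right)} = 0$ ($t{\left(S,c \right)} = 0 S = 0$)
$s{\left(x,f \right)} = -1$ ($s{\left(x,f \right)} = -2 + 1 = -1$)
$s{\left(1,2 \right)} 12 + t{\left(W{\left(5,4 \right)},-2 \right)} = \left(-1\right) 12 + 0 = -12 + 0 = -12$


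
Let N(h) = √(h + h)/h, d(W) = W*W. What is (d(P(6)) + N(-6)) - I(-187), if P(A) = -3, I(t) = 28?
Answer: -19 - I*√3/3 ≈ -19.0 - 0.57735*I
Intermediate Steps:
d(W) = W²
N(h) = √2/√h (N(h) = √(2*h)/h = (√2*√h)/h = √2/√h)
(d(P(6)) + N(-6)) - I(-187) = ((-3)² + √2/√(-6)) - 1*28 = (9 + √2*(-I*√6/6)) - 28 = (9 - I*√3/3) - 28 = -19 - I*√3/3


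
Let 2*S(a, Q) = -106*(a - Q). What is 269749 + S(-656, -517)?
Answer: 277116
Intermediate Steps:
S(a, Q) = -53*a + 53*Q (S(a, Q) = (-106*(a - Q))/2 = (-106*a + 106*Q)/2 = -53*a + 53*Q)
269749 + S(-656, -517) = 269749 + (-53*(-656) + 53*(-517)) = 269749 + (34768 - 27401) = 269749 + 7367 = 277116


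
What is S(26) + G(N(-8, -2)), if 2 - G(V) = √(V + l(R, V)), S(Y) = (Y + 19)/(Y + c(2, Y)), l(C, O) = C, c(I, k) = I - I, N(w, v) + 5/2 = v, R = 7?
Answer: 97/26 - √10/2 ≈ 2.1496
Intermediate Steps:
N(w, v) = -5/2 + v
c(I, k) = 0
S(Y) = (19 + Y)/Y (S(Y) = (Y + 19)/(Y + 0) = (19 + Y)/Y)
G(V) = 2 - √(7 + V) (G(V) = 2 - √(V + 7) = 2 - √(7 + V))
S(26) + G(N(-8, -2)) = (19 + 26)/26 + (2 - √(7 + (-5/2 - 2))) = (1/26)*45 + (2 - √(7 - 9/2)) = 45/26 + (2 - √(5/2)) = 45/26 + (2 - √10/2) = 97/26 - √10/2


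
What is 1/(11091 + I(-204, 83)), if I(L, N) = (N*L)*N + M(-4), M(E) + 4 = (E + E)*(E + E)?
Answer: -1/1394205 ≈ -7.1725e-7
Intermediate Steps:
M(E) = -4 + 4*E² (M(E) = -4 + (E + E)*(E + E) = -4 + (2*E)*(2*E) = -4 + 4*E²)
I(L, N) = 60 + L*N² (I(L, N) = (N*L)*N + (-4 + 4*(-4)²) = (L*N)*N + (-4 + 4*16) = L*N² + (-4 + 64) = L*N² + 60 = 60 + L*N²)
1/(11091 + I(-204, 83)) = 1/(11091 + (60 - 204*83²)) = 1/(11091 + (60 - 204*6889)) = 1/(11091 + (60 - 1405356)) = 1/(11091 - 1405296) = 1/(-1394205) = -1/1394205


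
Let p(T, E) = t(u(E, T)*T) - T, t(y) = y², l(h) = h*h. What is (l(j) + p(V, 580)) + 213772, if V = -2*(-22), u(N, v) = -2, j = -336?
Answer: 334368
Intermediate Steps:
l(h) = h²
V = 44
p(T, E) = -T + 4*T² (p(T, E) = (-2*T)² - T = 4*T² - T = -T + 4*T²)
(l(j) + p(V, 580)) + 213772 = ((-336)² + 44*(-1 + 4*44)) + 213772 = (112896 + 44*(-1 + 176)) + 213772 = (112896 + 44*175) + 213772 = (112896 + 7700) + 213772 = 120596 + 213772 = 334368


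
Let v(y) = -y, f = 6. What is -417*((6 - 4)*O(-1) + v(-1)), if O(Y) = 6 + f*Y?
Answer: -417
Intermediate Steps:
O(Y) = 6 + 6*Y
-417*((6 - 4)*O(-1) + v(-1)) = -417*((6 - 4)*(6 + 6*(-1)) - 1*(-1)) = -417*(2*(6 - 6) + 1) = -417*(2*0 + 1) = -417*(0 + 1) = -417*1 = -417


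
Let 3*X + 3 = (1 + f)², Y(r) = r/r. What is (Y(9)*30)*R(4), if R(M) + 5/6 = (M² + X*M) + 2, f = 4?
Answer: 1395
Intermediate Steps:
Y(r) = 1
X = 22/3 (X = -1 + (1 + 4)²/3 = -1 + (⅓)*5² = -1 + (⅓)*25 = -1 + 25/3 = 22/3 ≈ 7.3333)
R(M) = 7/6 + M² + 22*M/3 (R(M) = -⅚ + ((M² + 22*M/3) + 2) = -⅚ + (2 + M² + 22*M/3) = 7/6 + M² + 22*M/3)
(Y(9)*30)*R(4) = (1*30)*(7/6 + 4² + (22/3)*4) = 30*(7/6 + 16 + 88/3) = 30*(93/2) = 1395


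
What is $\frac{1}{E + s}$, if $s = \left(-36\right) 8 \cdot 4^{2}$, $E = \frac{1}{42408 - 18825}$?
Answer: $- \frac{23583}{108670463} \approx -0.00021701$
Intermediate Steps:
$E = \frac{1}{23583} \approx 4.2403 \cdot 10^{-5}$
$s = -4608$ ($s = \left(-288\right) 16 = -4608$)
$\frac{1}{E + s} = \frac{1}{\frac{1}{23583} - 4608} = \frac{1}{- \frac{108670463}{23583}} = - \frac{23583}{108670463}$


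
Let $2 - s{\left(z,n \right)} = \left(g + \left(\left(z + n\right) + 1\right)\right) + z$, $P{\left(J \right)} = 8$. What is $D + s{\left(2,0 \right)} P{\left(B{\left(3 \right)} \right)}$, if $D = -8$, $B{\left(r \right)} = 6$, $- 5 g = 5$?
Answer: $-24$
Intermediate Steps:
$g = -1$ ($g = \left(- \frac{1}{5}\right) 5 = -1$)
$s{\left(z,n \right)} = 2 - n - 2 z$ ($s{\left(z,n \right)} = 2 - \left(\left(-1 + \left(\left(z + n\right) + 1\right)\right) + z\right) = 2 - \left(\left(-1 + \left(\left(n + z\right) + 1\right)\right) + z\right) = 2 - \left(\left(-1 + \left(1 + n + z\right)\right) + z\right) = 2 - \left(\left(n + z\right) + z\right) = 2 - \left(n + 2 z\right) = 2 - n - 2 z$)
$D + s{\left(2,0 \right)} P{\left(B{\left(3 \right)} \right)} = -8 + \left(2 - 0 - 4\right) 8 = -8 + \left(2 + 0 - 4\right) 8 = -8 - 16 = -24$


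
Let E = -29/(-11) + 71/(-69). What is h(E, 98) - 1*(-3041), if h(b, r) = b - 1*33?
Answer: 2284292/759 ≈ 3009.6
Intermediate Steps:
E = 1220/759 (E = -29*(-1/11) + 71*(-1/69) = 29/11 - 71/69 = 1220/759 ≈ 1.6074)
h(b, r) = -33 + b (h(b, r) = b - 33 = -33 + b)
h(E, 98) - 1*(-3041) = (-33 + 1220/759) - 1*(-3041) = -23827/759 + 3041 = 2284292/759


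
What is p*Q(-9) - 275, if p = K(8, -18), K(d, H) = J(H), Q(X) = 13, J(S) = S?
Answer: -509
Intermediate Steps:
K(d, H) = H
p = -18
p*Q(-9) - 275 = -18*13 - 275 = -234 - 275 = -509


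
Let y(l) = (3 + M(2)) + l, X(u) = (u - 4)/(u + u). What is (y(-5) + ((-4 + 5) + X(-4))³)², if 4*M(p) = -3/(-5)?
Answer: 15129/400 ≈ 37.823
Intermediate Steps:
M(p) = 3/20 (M(p) = (-3/(-5))/4 = (-3*(-⅕))/4 = (¼)*(⅗) = 3/20)
X(u) = (-4 + u)/(2*u) (X(u) = (-4 + u)/((2*u)) = (-4 + u)*(1/(2*u)) = (-4 + u)/(2*u))
y(l) = 63/20 + l (y(l) = (3 + 3/20) + l = 63/20 + l)
(y(-5) + ((-4 + 5) + X(-4))³)² = ((63/20 - 5) + ((-4 + 5) + (½)*(-4 - 4)/(-4))³)² = (-37/20 + (1 + (½)*(-¼)*(-8))³)² = (-37/20 + (1 + 1)³)² = (-37/20 + 2³)² = (-37/20 + 8)² = (123/20)² = 15129/400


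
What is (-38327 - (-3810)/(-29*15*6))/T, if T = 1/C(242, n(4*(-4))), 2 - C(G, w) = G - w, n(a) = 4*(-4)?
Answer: 853651456/87 ≈ 9.8121e+6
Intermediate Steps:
n(a) = -16
C(G, w) = 2 + w - G (C(G, w) = 2 - (G - w) = 2 + (w - G) = 2 + w - G)
T = -1/256 (T = 1/(2 - 16 - 1*242) = 1/(2 - 16 - 242) = 1/(-256) = -1/256 ≈ -0.0039063)
(-38327 - (-3810)/(-29*15*6))/T = (-38327 - (-3810)/(-29*15*6))/(-1/256) = (-38327 - (-3810)/((-435*6)))*(-256) = (-38327 - (-3810)/(-2610))*(-256) = (-38327 - (-3810)*(-1)/2610)*(-256) = (-38327 - 1*127/87)*(-256) = (-38327 - 127/87)*(-256) = -3334576/87*(-256) = 853651456/87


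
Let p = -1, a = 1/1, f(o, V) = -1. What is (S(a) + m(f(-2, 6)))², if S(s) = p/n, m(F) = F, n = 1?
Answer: 4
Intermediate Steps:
a = 1
S(s) = -1 (S(s) = -1/1 = -1*1 = -1)
(S(a) + m(f(-2, 6)))² = (-1 - 1)² = (-2)² = 4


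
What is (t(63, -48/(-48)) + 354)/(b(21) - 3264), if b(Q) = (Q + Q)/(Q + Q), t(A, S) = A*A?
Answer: -4323/3263 ≈ -1.3249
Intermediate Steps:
t(A, S) = A²
b(Q) = 1 (b(Q) = (2*Q)/((2*Q)) = (2*Q)*(1/(2*Q)) = 1)
(t(63, -48/(-48)) + 354)/(b(21) - 3264) = (63² + 354)/(1 - 3264) = (3969 + 354)/(-3263) = 4323*(-1/3263) = -4323/3263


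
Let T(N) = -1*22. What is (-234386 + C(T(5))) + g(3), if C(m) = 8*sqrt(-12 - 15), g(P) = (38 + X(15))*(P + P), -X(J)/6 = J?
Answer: -234698 + 24*I*sqrt(3) ≈ -2.347e+5 + 41.569*I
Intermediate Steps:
X(J) = -6*J
T(N) = -22
g(P) = -104*P (g(P) = (38 - 6*15)*(P + P) = (38 - 90)*(2*P) = -104*P)
C(m) = 24*I*sqrt(3) (C(m) = 8*sqrt(-27) = 8*(3*I*sqrt(3)) = 24*I*sqrt(3))
(-234386 + C(T(5))) + g(3) = (-234386 + 24*I*sqrt(3)) - 104*3 = (-234386 + 24*I*sqrt(3)) - 312 = -234698 + 24*I*sqrt(3)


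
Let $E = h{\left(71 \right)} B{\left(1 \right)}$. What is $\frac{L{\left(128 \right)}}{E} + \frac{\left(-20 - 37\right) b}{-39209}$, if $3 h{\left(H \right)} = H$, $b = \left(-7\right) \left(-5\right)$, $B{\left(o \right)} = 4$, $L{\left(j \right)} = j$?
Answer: $\frac{3905709}{2783839} \approx 1.403$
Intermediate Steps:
$b = 35$
$h{\left(H \right)} = \frac{H}{3}$
$E = \frac{284}{3}$ ($E = \frac{1}{3} \cdot 71 \cdot 4 = \frac{71}{3} \cdot 4 = \frac{284}{3} \approx 94.667$)
$\frac{L{\left(128 \right)}}{E} + \frac{\left(-20 - 37\right) b}{-39209} = \frac{128}{\frac{284}{3}} + \frac{\left(-20 - 37\right) 35}{-39209} = 128 \cdot \frac{3}{284} + \left(-57\right) 35 \left(- \frac{1}{39209}\right) = \frac{96}{71} - - \frac{1995}{39209} = \frac{96}{71} + \frac{1995}{39209} = \frac{3905709}{2783839}$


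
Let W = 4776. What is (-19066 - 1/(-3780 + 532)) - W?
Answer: -77438815/3248 ≈ -23842.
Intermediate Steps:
(-19066 - 1/(-3780 + 532)) - W = (-19066 - 1/(-3780 + 532)) - 1*4776 = (-19066 - 1/(-3248)) - 4776 = (-19066 - 1*(-1/3248)) - 4776 = (-19066 + 1/3248) - 4776 = -61926367/3248 - 4776 = -77438815/3248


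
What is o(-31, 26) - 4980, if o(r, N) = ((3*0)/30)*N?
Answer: -4980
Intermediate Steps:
o(r, N) = 0 (o(r, N) = (0*(1/30))*N = 0*N = 0)
o(-31, 26) - 4980 = 0 - 4980 = -4980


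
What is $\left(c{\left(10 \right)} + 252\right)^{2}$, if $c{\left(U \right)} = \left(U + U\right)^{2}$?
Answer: $425104$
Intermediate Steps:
$c{\left(U \right)} = 4 U^{2}$ ($c{\left(U \right)} = \left(2 U\right)^{2} = 4 U^{2}$)
$\left(c{\left(10 \right)} + 252\right)^{2} = \left(4 \cdot 10^{2} + 252\right)^{2} = \left(4 \cdot 100 + 252\right)^{2} = \left(400 + 252\right)^{2} = 652^{2} = 425104$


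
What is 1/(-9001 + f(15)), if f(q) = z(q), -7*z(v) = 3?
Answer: -7/63010 ≈ -0.00011109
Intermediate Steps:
z(v) = -3/7 (z(v) = -1/7*3 = -3/7)
f(q) = -3/7
1/(-9001 + f(15)) = 1/(-9001 - 3/7) = 1/(-63010/7) = -7/63010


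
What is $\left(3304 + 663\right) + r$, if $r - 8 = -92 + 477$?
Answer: $4360$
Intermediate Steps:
$r = 393$ ($r = 8 + \left(-92 + 477\right) = 8 + 385 = 393$)
$\left(3304 + 663\right) + r = \left(3304 + 663\right) + 393 = 3967 + 393 = 4360$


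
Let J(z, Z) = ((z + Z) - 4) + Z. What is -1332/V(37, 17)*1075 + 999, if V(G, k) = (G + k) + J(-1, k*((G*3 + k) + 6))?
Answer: 211233/307 ≈ 688.06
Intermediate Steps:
J(z, Z) = -4 + z + 2*Z (J(z, Z) = ((Z + z) - 4) + Z = (-4 + Z + z) + Z = -4 + z + 2*Z)
V(G, k) = -5 + G + k + 2*k*(6 + k + 3*G) (V(G, k) = (G + k) + (-4 - 1 + 2*(k*((G*3 + k) + 6))) = (G + k) + (-4 - 1 + 2*(k*((3*G + k) + 6))) = (G + k) + (-4 - 1 + 2*(k*((k + 3*G) + 6))) = (G + k) + (-4 - 1 + 2*(k*(6 + k + 3*G))) = (G + k) + (-4 - 1 + 2*k*(6 + k + 3*G)) = (G + k) + (-5 + 2*k*(6 + k + 3*G)) = -5 + G + k + 2*k*(6 + k + 3*G))
-1332/V(37, 17)*1075 + 999 = -1332/(-5 + 37 + 17 + 2*17*(6 + 17 + 3*37))*1075 + 999 = -1332/(-5 + 37 + 17 + 2*17*(6 + 17 + 111))*1075 + 999 = -1332/(-5 + 37 + 17 + 2*17*134)*1075 + 999 = -1332/(-5 + 37 + 17 + 4556)*1075 + 999 = -1332/4605*1075 + 999 = -1332*1/4605*1075 + 999 = -444/1535*1075 + 999 = -95460/307 + 999 = 211233/307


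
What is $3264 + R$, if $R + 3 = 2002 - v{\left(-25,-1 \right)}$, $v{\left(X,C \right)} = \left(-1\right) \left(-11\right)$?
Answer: $5252$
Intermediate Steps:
$v{\left(X,C \right)} = 11$
$R = 1988$ ($R = -3 + \left(2002 - 11\right) = -3 + 1991 = 1988$)
$3264 + R = 3264 + 1988 = 5252$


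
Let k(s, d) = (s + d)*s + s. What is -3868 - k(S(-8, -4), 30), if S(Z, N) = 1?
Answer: -3900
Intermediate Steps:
k(s, d) = s + s*(d + s) (k(s, d) = (d + s)*s + s = s*(d + s) + s = s + s*(d + s))
-3868 - k(S(-8, -4), 30) = -3868 - (1 + 30 + 1) = -3868 - 32 = -3900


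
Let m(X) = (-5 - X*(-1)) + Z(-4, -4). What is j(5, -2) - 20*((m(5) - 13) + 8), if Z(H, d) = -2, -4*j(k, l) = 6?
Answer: 277/2 ≈ 138.50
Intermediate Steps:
j(k, l) = -3/2 (j(k, l) = -¼*6 = -3/2)
m(X) = -7 + X (m(X) = (-5 - X*(-1)) - 2 = (-5 - (-1)*X) - 2 = (-5 + X) - 2 = -7 + X)
j(5, -2) - 20*((m(5) - 13) + 8) = -3/2 - 20*(((-7 + 5) - 13) + 8) = -3/2 - 20*((-2 - 13) + 8) = -3/2 - 20*(-15 + 8) = -3/2 - 20*(-7) = -3/2 + 140 = 277/2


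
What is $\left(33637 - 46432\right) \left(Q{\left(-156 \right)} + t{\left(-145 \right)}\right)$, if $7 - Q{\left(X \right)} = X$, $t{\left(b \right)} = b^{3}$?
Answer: $39005071290$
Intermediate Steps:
$Q{\left(X \right)} = 7 - X$
$\left(33637 - 46432\right) \left(Q{\left(-156 \right)} + t{\left(-145 \right)}\right) = \left(33637 - 46432\right) \left(\left(7 - -156\right) + \left(-145\right)^{3}\right) = - 12795 \left(\left(7 + 156\right) - 3048625\right) = - 12795 \left(163 - 3048625\right) = \left(-12795\right) \left(-3048462\right) = 39005071290$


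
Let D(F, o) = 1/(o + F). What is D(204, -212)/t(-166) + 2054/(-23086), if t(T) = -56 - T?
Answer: -915303/10157840 ≈ -0.090108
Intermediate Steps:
D(F, o) = 1/(F + o)
D(204, -212)/t(-166) + 2054/(-23086) = 1/((204 - 212)*(-56 - 1*(-166))) + 2054/(-23086) = 1/((-8)*(-56 + 166)) + 2054*(-1/23086) = -1/8/110 - 1027/11543 = -1/8*1/110 - 1027/11543 = -1/880 - 1027/11543 = -915303/10157840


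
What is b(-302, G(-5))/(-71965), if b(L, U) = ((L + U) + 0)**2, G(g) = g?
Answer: -94249/71965 ≈ -1.3097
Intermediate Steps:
b(L, U) = (L + U)**2
b(-302, G(-5))/(-71965) = (-302 - 5)**2/(-71965) = (-307)**2*(-1/71965) = 94249*(-1/71965) = -94249/71965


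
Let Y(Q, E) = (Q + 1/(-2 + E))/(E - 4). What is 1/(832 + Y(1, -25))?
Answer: 783/651430 ≈ 0.0012020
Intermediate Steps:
Y(Q, E) = (Q + 1/(-2 + E))/(-4 + E)
1/(832 + Y(1, -25)) = 1/(832 + (1 - 2*1 - 25*1)/(8 + (-25)**2 - 6*(-25))) = 1/(832 + (1 - 2 - 25)/(8 + 625 + 150)) = 1/(832 - 26/783) = 1/(651430/783) = 783/651430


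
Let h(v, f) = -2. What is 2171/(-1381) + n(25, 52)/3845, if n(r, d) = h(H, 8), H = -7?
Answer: -8350257/5309945 ≈ -1.5726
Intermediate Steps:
n(r, d) = -2
2171/(-1381) + n(25, 52)/3845 = 2171/(-1381) - 2/3845 = 2171*(-1/1381) - 2*1/3845 = -2171/1381 - 2/3845 = -8350257/5309945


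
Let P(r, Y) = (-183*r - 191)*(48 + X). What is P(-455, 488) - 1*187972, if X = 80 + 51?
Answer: 14682274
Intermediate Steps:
X = 131
P(r, Y) = -34189 - 32757*r (P(r, Y) = (-183*r - 191)*(48 + 131) = (-191 - 183*r)*179 = -34189 - 32757*r)
P(-455, 488) - 1*187972 = (-34189 - 32757*(-455)) - 1*187972 = (-34189 + 14904435) - 187972 = 14870246 - 187972 = 14682274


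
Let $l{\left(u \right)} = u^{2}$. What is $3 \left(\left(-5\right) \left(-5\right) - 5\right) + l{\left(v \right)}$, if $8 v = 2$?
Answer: $\frac{961}{16} \approx 60.063$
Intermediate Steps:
$v = \frac{1}{4}$ ($v = \frac{1}{8} \cdot 2 = \frac{1}{4} \approx 0.25$)
$3 \left(\left(-5\right) \left(-5\right) - 5\right) + l{\left(v \right)} = 3 \left(\left(-5\right) \left(-5\right) - 5\right) + \left(\frac{1}{4}\right)^{2} = 3 \left(25 - 5\right) + \frac{1}{16} = 3 \cdot 20 + \frac{1}{16} = 60 + \frac{1}{16} = \frac{961}{16}$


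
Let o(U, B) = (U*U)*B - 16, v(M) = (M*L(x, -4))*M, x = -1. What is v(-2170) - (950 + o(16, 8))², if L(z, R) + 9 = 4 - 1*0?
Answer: -32436824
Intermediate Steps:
L(z, R) = -5 (L(z, R) = -9 + (4 - 1*0) = -9 + (4 + 0) = -9 + 4 = -5)
v(M) = -5*M² (v(M) = (M*(-5))*M = (-5*M)*M = -5*M²)
o(U, B) = -16 + B*U² (o(U, B) = U²*B - 16 = B*U² - 16 = -16 + B*U²)
v(-2170) - (950 + o(16, 8))² = -5*(-2170)² - (950 + (-16 + 8*16²))² = -5*4708900 - (950 + (-16 + 8*256))² = -23544500 - (950 + (-16 + 2048))² = -23544500 - (950 + 2032)² = -23544500 - 1*2982² = -23544500 - 1*8892324 = -23544500 - 8892324 = -32436824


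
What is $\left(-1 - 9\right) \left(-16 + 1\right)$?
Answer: $150$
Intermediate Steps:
$\left(-1 - 9\right) \left(-16 + 1\right) = \left(-10\right) \left(-15\right) = 150$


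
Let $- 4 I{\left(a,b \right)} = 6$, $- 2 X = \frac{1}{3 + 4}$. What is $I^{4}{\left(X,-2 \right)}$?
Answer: $\frac{81}{16} \approx 5.0625$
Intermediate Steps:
$X = - \frac{1}{14}$ ($X = - \frac{1}{2 \left(3 + 4\right)} = - \frac{1}{2 \cdot 7} = \left(- \frac{1}{2}\right) \frac{1}{7} = - \frac{1}{14} \approx -0.071429$)
$I{\left(a,b \right)} = - \frac{3}{2}$ ($I{\left(a,b \right)} = \left(- \frac{1}{4}\right) 6 = - \frac{3}{2}$)
$I^{4}{\left(X,-2 \right)} = \left(- \frac{3}{2}\right)^{4} = \frac{81}{16}$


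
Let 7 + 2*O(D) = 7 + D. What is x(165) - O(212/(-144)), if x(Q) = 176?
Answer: 12725/72 ≈ 176.74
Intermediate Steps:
O(D) = D/2 (O(D) = -7/2 + (7 + D)/2 = -7/2 + (7/2 + D/2) = D/2)
x(165) - O(212/(-144)) = 176 - 212/(-144)/2 = 176 - 212*(-1/144)/2 = 176 - (-53)/(2*36) = 176 - 1*(-53/72) = 176 + 53/72 = 12725/72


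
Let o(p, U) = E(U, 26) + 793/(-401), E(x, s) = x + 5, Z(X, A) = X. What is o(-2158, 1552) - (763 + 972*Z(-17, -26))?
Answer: 6943725/401 ≈ 17316.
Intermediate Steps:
E(x, s) = 5 + x
o(p, U) = 1212/401 + U (o(p, U) = (5 + U) + 793/(-401) = (5 + U) + 793*(-1/401) = (5 + U) - 793/401 = 1212/401 + U)
o(-2158, 1552) - (763 + 972*Z(-17, -26)) = (1212/401 + 1552) - (763 + 972*(-17)) = 623564/401 - (763 - 16524) = 623564/401 - 1*(-15761) = 623564/401 + 15761 = 6943725/401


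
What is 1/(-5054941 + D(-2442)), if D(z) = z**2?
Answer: 1/908423 ≈ 1.1008e-6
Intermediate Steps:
1/(-5054941 + D(-2442)) = 1/(-5054941 + (-2442)**2) = 1/(-5054941 + 5963364) = 1/908423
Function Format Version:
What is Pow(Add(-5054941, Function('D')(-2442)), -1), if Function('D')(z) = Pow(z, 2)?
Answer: Rational(1, 908423) ≈ 1.1008e-6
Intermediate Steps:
Pow(Add(-5054941, Function('D')(-2442)), -1) = Pow(Add(-5054941, Pow(-2442, 2)), -1) = Pow(Add(-5054941, 5963364), -1) = Pow(908423, -1) = Rational(1, 908423)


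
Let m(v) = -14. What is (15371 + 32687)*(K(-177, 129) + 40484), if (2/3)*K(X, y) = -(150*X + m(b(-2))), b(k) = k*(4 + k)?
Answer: 3860499140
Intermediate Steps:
K(X, y) = 21 - 225*X (K(X, y) = 3*(-(150*X - 14))/2 = 3*(-(-14 + 150*X))/2 = 3*(14 - 150*X)/2 = 21 - 225*X)
(15371 + 32687)*(K(-177, 129) + 40484) = (15371 + 32687)*((21 - 225*(-177)) + 40484) = 48058*((21 + 39825) + 40484) = 48058*(39846 + 40484) = 48058*80330 = 3860499140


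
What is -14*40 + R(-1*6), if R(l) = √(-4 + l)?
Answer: -560 + I*√10 ≈ -560.0 + 3.1623*I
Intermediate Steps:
-14*40 + R(-1*6) = -14*40 + √(-4 - 1*6) = -560 + √(-4 - 6) = -560 + √(-10) = -560 + I*√10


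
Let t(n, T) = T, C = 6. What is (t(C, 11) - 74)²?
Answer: 3969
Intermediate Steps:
(t(C, 11) - 74)² = (11 - 74)² = (-63)² = 3969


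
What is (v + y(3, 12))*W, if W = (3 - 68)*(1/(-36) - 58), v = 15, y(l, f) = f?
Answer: 407355/4 ≈ 1.0184e+5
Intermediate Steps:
W = 135785/36 (W = -65*(-1/36 - 58) = -65*(-2089/36) = 135785/36 ≈ 3771.8)
(v + y(3, 12))*W = (15 + 12)*(135785/36) = 27*(135785/36) = 407355/4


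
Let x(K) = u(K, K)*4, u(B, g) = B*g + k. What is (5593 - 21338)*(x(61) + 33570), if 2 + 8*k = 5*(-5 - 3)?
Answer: -762577585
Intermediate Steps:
k = -21/4 (k = -1/4 + (5*(-5 - 3))/8 = -1/4 + (5*(-8))/8 = -1/4 + (1/8)*(-40) = -1/4 - 5 = -21/4 ≈ -5.2500)
u(B, g) = -21/4 + B*g (u(B, g) = B*g - 21/4 = -21/4 + B*g)
x(K) = -21 + 4*K**2 (x(K) = (-21/4 + K*K)*4 = (-21/4 + K**2)*4 = -21 + 4*K**2)
(5593 - 21338)*(x(61) + 33570) = (5593 - 21338)*((-21 + 4*61**2) + 33570) = -15745*((-21 + 4*3721) + 33570) = -15745*((-21 + 14884) + 33570) = -15745*(14863 + 33570) = -15745*48433 = -762577585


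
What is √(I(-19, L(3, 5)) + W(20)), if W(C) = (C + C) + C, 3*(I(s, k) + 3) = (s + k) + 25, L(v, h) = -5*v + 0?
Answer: 3*√6 ≈ 7.3485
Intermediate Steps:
L(v, h) = -5*v
I(s, k) = 16/3 + k/3 + s/3 (I(s, k) = -3 + ((s + k) + 25)/3 = -3 + ((k + s) + 25)/3 = -3 + (25 + k + s)/3 = -3 + (25/3 + k/3 + s/3) = 16/3 + k/3 + s/3)
W(C) = 3*C (W(C) = 2*C + C = 3*C)
√(I(-19, L(3, 5)) + W(20)) = √((16/3 + (-5*3)/3 + (⅓)*(-19)) + 3*20) = √((16/3 + (⅓)*(-15) - 19/3) + 60) = √((16/3 - 5 - 19/3) + 60) = √(-6 + 60) = √54 = 3*√6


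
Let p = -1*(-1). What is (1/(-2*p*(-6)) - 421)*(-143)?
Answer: 722293/12 ≈ 60191.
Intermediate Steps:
p = 1
(1/(-2*p*(-6)) - 421)*(-143) = (1/(-2*1*(-6)) - 421)*(-143) = (1/(-2*(-6)) - 421)*(-143) = (1/12 - 421)*(-143) = -5051/12*(-143) = 722293/12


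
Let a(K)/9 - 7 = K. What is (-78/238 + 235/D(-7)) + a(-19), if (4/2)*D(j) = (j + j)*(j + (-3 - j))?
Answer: -4954/51 ≈ -97.137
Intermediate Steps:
a(K) = 63 + 9*K
D(j) = -3*j (D(j) = ((j + j)*(j + (-3 - j)))/2 = ((2*j)*(-3))/2 = (-6*j)/2 = -3*j)
(-78/238 + 235/D(-7)) + a(-19) = (-78/238 + 235/((-3*(-7)))) + (63 + 9*(-19)) = (-78*1/238 + 235/21) + (63 - 171) = (-39/119 + 235*(1/21)) - 108 = (-39/119 + 235/21) - 108 = 554/51 - 108 = -4954/51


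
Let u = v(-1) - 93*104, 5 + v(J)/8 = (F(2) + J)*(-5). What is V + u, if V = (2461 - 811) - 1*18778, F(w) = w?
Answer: -26880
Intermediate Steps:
v(J) = -120 - 40*J (v(J) = -40 + 8*((2 + J)*(-5)) = -40 + 8*(-10 - 5*J) = -40 + (-80 - 40*J) = -120 - 40*J)
V = -17128 (V = 1650 - 18778 = -17128)
u = -9752 (u = (-120 - 40*(-1)) - 93*104 = (-120 + 40) - 9672 = -80 - 9672 = -9752)
V + u = -17128 - 9752 = -26880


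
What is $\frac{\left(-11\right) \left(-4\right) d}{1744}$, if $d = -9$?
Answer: $- \frac{99}{436} \approx -0.22706$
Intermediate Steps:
$\frac{\left(-11\right) \left(-4\right) d}{1744} = \frac{\left(-11\right) \left(-4\right) \left(-9\right)}{1744} = 44 \left(-9\right) \frac{1}{1744} = \left(-396\right) \frac{1}{1744} = - \frac{99}{436}$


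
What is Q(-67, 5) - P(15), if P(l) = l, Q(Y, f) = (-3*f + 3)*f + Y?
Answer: -142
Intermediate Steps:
Q(Y, f) = Y + f*(3 - 3*f) (Q(Y, f) = (3 - 3*f)*f + Y = f*(3 - 3*f) + Y = Y + f*(3 - 3*f))
Q(-67, 5) - P(15) = (-67 - 3*5² + 3*5) - 1*15 = (-67 - 3*25 + 15) - 15 = (-67 - 75 + 15) - 15 = -127 - 15 = -142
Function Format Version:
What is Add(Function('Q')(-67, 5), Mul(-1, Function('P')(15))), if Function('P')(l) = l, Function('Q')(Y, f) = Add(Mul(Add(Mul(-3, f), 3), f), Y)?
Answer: -142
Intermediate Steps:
Function('Q')(Y, f) = Add(Y, Mul(f, Add(3, Mul(-3, f)))) (Function('Q')(Y, f) = Add(Mul(Add(3, Mul(-3, f)), f), Y) = Add(Mul(f, Add(3, Mul(-3, f))), Y) = Add(Y, Mul(f, Add(3, Mul(-3, f)))))
Add(Function('Q')(-67, 5), Mul(-1, Function('P')(15))) = Add(Add(-67, Mul(-3, Pow(5, 2)), Mul(3, 5)), Mul(-1, 15)) = Add(Add(-67, Mul(-3, 25), 15), -15) = Add(Add(-67, -75, 15), -15) = Add(-127, -15) = -142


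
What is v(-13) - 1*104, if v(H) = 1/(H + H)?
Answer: -2705/26 ≈ -104.04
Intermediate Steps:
v(H) = 1/(2*H)
v(-13) - 1*104 = (1/2)/(-13) - 1*104 = (1/2)*(-1/13) - 104 = -1/26 - 104 = -2705/26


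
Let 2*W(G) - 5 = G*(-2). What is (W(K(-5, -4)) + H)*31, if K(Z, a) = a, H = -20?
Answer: -837/2 ≈ -418.50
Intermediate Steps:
W(G) = 5/2 - G (W(G) = 5/2 + (G*(-2))/2 = 5/2 + (-2*G)/2 = 5/2 - G)
(W(K(-5, -4)) + H)*31 = ((5/2 - 1*(-4)) - 20)*31 = ((5/2 + 4) - 20)*31 = (13/2 - 20)*31 = -27/2*31 = -837/2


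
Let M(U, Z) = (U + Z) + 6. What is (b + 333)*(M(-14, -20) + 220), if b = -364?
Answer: -5952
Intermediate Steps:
M(U, Z) = 6 + U + Z
(b + 333)*(M(-14, -20) + 220) = (-364 + 333)*((6 - 14 - 20) + 220) = -31*(-28 + 220) = -31*192 = -5952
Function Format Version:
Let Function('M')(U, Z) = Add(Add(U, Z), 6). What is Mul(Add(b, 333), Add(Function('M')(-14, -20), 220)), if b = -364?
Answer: -5952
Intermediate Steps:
Function('M')(U, Z) = Add(6, U, Z)
Mul(Add(b, 333), Add(Function('M')(-14, -20), 220)) = Mul(Add(-364, 333), Add(Add(6, -14, -20), 220)) = Mul(-31, Add(-28, 220)) = Mul(-31, 192) = -5952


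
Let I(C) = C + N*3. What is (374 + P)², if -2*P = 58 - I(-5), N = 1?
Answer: 118336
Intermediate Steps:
I(C) = 3 + C (I(C) = C + 1*3 = C + 3 = 3 + C)
P = -30 (P = -(58 - (3 - 5))/2 = -(58 - 1*(-2))/2 = -(58 + 2)/2 = -½*60 = -30)
(374 + P)² = (374 - 30)² = 344² = 118336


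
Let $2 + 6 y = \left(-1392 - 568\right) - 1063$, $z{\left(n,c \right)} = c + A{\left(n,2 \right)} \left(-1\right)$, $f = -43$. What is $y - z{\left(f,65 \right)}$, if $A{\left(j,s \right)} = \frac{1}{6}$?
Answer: $-569$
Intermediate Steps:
$A{\left(j,s \right)} = \frac{1}{6}$
$z{\left(n,c \right)} = - \frac{1}{6} + c$ ($z{\left(n,c \right)} = c + \frac{1}{6} \left(-1\right) = c - \frac{1}{6} = - \frac{1}{6} + c$)
$y = - \frac{3025}{6}$ ($y = - \frac{1}{3} + \frac{\left(-1392 - 568\right) - 1063}{6} = - \frac{1}{3} + \frac{-1960 - 1063}{6} = - \frac{1}{3} + \frac{1}{6} \left(-3023\right) = - \frac{1}{3} - \frac{3023}{6} = - \frac{3025}{6} \approx -504.17$)
$y - z{\left(f,65 \right)} = - \frac{3025}{6} - \left(- \frac{1}{6} + 65\right) = - \frac{3025}{6} - \frac{389}{6} = -569$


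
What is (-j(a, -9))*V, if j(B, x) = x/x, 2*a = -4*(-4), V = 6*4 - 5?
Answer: -19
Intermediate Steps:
V = 19 (V = 24 - 5 = 19)
a = 8 (a = (-4*(-4))/2 = (1/2)*16 = 8)
j(B, x) = 1
(-j(a, -9))*V = -1*1*19 = -1*19 = -19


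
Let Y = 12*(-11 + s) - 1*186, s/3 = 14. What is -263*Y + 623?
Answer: -48295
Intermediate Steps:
s = 42 (s = 3*14 = 42)
Y = 186 (Y = 12*(-11 + 42) - 1*186 = 12*31 - 186 = 372 - 186 = 186)
-263*Y + 623 = -263*186 + 623 = -48918 + 623 = -48295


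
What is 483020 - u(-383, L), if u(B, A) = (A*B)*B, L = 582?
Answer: -84889978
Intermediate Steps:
u(B, A) = A*B²
483020 - u(-383, L) = 483020 - 582*(-383)² = 483020 - 582*146689 = 483020 - 1*85372998 = 483020 - 85372998 = -84889978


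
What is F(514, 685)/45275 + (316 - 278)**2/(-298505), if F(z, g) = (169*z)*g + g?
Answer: 142097158399/108118511 ≈ 1314.3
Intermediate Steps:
F(z, g) = g + 169*g*z (F(z, g) = 169*g*z + g = g + 169*g*z)
F(514, 685)/45275 + (316 - 278)**2/(-298505) = (685*(1 + 169*514))/45275 + (316 - 278)**2/(-298505) = (685*(1 + 86866))*(1/45275) + 38**2*(-1/298505) = (685*86867)*(1/45275) + 1444*(-1/298505) = 59503895*(1/45275) - 1444/298505 = 11900779/9055 - 1444/298505 = 142097158399/108118511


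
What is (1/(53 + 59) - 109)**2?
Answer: 149010849/12544 ≈ 11879.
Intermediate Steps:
(1/(53 + 59) - 109)**2 = (1/112 - 109)**2 = (-12207/112)**2 = 149010849/12544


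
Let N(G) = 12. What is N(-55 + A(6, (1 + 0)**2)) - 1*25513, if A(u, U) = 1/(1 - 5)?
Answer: -25501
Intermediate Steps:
A(u, U) = -1/4 (A(u, U) = 1/(-4) = -1/4)
N(-55 + A(6, (1 + 0)**2)) - 1*25513 = 12 - 1*25513 = 12 - 25513 = -25501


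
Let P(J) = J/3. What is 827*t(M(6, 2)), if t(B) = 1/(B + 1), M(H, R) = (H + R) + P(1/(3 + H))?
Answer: 22329/244 ≈ 91.512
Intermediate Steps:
P(J) = J/3 (P(J) = J*(⅓) = J/3)
M(H, R) = H + R + 1/(3*(3 + H)) (M(H, R) = (H + R) + 1/(3*(3 + H)) = H + R + 1/(3*(3 + H)))
t(B) = 1/(1 + B)
827*t(M(6, 2)) = 827/(1 + (⅓ + (3 + 6)*(6 + 2))/(3 + 6)) = 827/(1 + (⅓ + 9*8)/9) = 827/(1 + (⅓ + 72)/9) = 827/(1 + (⅑)*(217/3)) = 827/(1 + 217/27) = 827/(244/27) = 827*(27/244) = 22329/244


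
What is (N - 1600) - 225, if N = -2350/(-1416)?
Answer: -1290925/708 ≈ -1823.3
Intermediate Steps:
N = 1175/708 (N = -2350*(-1/1416) = 1175/708 ≈ 1.6596)
(N - 1600) - 225 = (1175/708 - 1600) - 225 = -1131625/708 - 225 = -1290925/708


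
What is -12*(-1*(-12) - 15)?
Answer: 36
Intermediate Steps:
-12*(-1*(-12) - 15) = -12*(12 - 15) = -12*(-3) = 36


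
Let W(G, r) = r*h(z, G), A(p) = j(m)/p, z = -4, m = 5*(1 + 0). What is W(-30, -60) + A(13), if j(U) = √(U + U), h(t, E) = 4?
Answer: -240 + √10/13 ≈ -239.76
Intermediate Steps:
m = 5 (m = 5*1 = 5)
j(U) = √2*√U (j(U) = √(2*U) = √2*√U)
A(p) = √10/p (A(p) = (√2*√5)/p = √10/p)
W(G, r) = 4*r (W(G, r) = r*4 = 4*r)
W(-30, -60) + A(13) = 4*(-60) + √10/13 = -240 + √10*(1/13) = -240 + √10/13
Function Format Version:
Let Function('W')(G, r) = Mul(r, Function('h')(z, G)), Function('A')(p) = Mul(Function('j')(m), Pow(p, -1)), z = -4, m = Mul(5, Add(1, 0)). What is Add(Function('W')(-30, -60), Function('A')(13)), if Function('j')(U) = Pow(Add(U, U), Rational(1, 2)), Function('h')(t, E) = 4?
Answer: Add(-240, Mul(Rational(1, 13), Pow(10, Rational(1, 2)))) ≈ -239.76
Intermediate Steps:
m = 5 (m = Mul(5, 1) = 5)
Function('j')(U) = Mul(Pow(2, Rational(1, 2)), Pow(U, Rational(1, 2))) (Function('j')(U) = Pow(Mul(2, U), Rational(1, 2)) = Mul(Pow(2, Rational(1, 2)), Pow(U, Rational(1, 2))))
Function('A')(p) = Mul(Pow(10, Rational(1, 2)), Pow(p, -1)) (Function('A')(p) = Mul(Mul(Pow(2, Rational(1, 2)), Pow(5, Rational(1, 2))), Pow(p, -1)) = Mul(Pow(10, Rational(1, 2)), Pow(p, -1)))
Function('W')(G, r) = Mul(4, r) (Function('W')(G, r) = Mul(r, 4) = Mul(4, r))
Add(Function('W')(-30, -60), Function('A')(13)) = Add(Mul(4, -60), Mul(Pow(10, Rational(1, 2)), Pow(13, -1))) = Add(-240, Mul(Pow(10, Rational(1, 2)), Rational(1, 13))) = Add(-240, Mul(Rational(1, 13), Pow(10, Rational(1, 2))))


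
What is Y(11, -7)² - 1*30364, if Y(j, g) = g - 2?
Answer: -30283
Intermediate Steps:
Y(j, g) = -2 + g
Y(11, -7)² - 1*30364 = (-2 - 7)² - 1*30364 = (-9)² - 30364 = 81 - 30364 = -30283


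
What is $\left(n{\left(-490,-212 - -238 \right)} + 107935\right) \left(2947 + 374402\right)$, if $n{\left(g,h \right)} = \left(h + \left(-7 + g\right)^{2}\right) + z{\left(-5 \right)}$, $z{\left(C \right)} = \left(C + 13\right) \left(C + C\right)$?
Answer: $133917386610$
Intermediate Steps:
$z{\left(C \right)} = 2 C \left(13 + C\right)$ ($z{\left(C \right)} = \left(13 + C\right) 2 C = 2 C \left(13 + C\right)$)
$n{\left(g,h \right)} = -80 + h + \left(-7 + g\right)^{2}$ ($n{\left(g,h \right)} = \left(h + \left(-7 + g\right)^{2}\right) + 2 \left(-5\right) \left(13 - 5\right) = \left(h + \left(-7 + g\right)^{2}\right) + 2 \left(-5\right) 8 = \left(h + \left(-7 + g\right)^{2}\right) - 80 = -80 + h + \left(-7 + g\right)^{2}$)
$\left(n{\left(-490,-212 - -238 \right)} + 107935\right) \left(2947 + 374402\right) = \left(\left(-80 - -26 + \left(-7 - 490\right)^{2}\right) + 107935\right) \left(2947 + 374402\right) = \left(\left(-80 + \left(-212 + 238\right) + \left(-497\right)^{2}\right) + 107935\right) 377349 = \left(\left(-80 + 26 + 247009\right) + 107935\right) 377349 = \left(246955 + 107935\right) 377349 = 354890 \cdot 377349 = 133917386610$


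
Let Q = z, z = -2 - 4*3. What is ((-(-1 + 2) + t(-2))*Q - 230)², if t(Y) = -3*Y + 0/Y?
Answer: 90000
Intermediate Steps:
t(Y) = -3*Y (t(Y) = -3*Y + 0 = -3*Y)
z = -14 (z = -2 - 12 = -14)
Q = -14
((-(-1 + 2) + t(-2))*Q - 230)² = ((-(-1 + 2) - 3*(-2))*(-14) - 230)² = ((-1*1 + 6)*(-14) - 230)² = ((-1 + 6)*(-14) - 230)² = (5*(-14) - 230)² = (-70 - 230)² = (-300)² = 90000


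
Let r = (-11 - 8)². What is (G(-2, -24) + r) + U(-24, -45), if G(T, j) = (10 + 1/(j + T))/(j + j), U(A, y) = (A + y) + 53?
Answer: 430301/1248 ≈ 344.79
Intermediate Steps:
r = 361 (r = (-19)² = 361)
U(A, y) = 53 + A + y
G(T, j) = (10 + 1/(T + j))/(2*j) (G(T, j) = (10 + 1/(T + j))/((2*j)) = (10 + 1/(T + j))*(1/(2*j)) = (10 + 1/(T + j))/(2*j))
(G(-2, -24) + r) + U(-24, -45) = ((½)*(1 + 10*(-2) + 10*(-24))/(-24*(-2 - 24)) + 361) + (53 - 24 - 45) = ((½)*(-1/24)*(1 - 20 - 240)/(-26) + 361) - 16 = ((½)*(-1/24)*(-1/26)*(-259) + 361) - 16 = (-259/1248 + 361) - 16 = 450269/1248 - 16 = 430301/1248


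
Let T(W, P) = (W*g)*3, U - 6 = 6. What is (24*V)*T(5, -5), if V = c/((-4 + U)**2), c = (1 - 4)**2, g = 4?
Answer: 405/2 ≈ 202.50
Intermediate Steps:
U = 12 (U = 6 + 6 = 12)
c = 9 (c = (-3)**2 = 9)
V = 9/64 (V = 9/((-4 + 12)**2) = 9/(8**2) = 9/64 ≈ 0.14063)
T(W, P) = 12*W (T(W, P) = (W*4)*3 = (4*W)*3 = 12*W)
(24*V)*T(5, -5) = (24*(9/64))*(12*5) = (27/8)*60 = 405/2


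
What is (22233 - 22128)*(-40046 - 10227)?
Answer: -5278665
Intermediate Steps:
(22233 - 22128)*(-40046 - 10227) = 105*(-50273) = -5278665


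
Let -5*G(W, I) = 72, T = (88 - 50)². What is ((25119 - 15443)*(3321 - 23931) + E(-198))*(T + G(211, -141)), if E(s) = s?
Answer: -1425472444584/5 ≈ -2.8509e+11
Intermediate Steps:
T = 1444 (T = 38² = 1444)
G(W, I) = -72/5 (G(W, I) = -⅕*72 = -72/5)
((25119 - 15443)*(3321 - 23931) + E(-198))*(T + G(211, -141)) = ((25119 - 15443)*(3321 - 23931) - 198)*(1444 - 72/5) = (9676*(-20610) - 198)*(7148/5) = (-199422360 - 198)*(7148/5) = -199422558*7148/5 = -1425472444584/5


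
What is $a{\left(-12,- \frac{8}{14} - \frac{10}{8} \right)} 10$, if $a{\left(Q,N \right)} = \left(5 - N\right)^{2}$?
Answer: $\frac{182405}{392} \approx 465.32$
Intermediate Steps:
$a{\left(-12,- \frac{8}{14} - \frac{10}{8} \right)} 10 = \left(-5 - \left(\frac{4}{7} + \frac{5}{4}\right)\right)^{2} \cdot 10 = \left(-5 - \frac{51}{28}\right)^{2} \cdot 10 = \left(- \frac{191}{28}\right)^{2} \cdot 10 = \frac{36481}{784} \cdot 10 = \frac{182405}{392}$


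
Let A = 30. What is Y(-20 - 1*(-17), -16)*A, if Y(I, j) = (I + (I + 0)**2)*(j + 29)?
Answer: 2340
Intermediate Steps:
Y(I, j) = (29 + j)*(I + I**2) (Y(I, j) = (I + I**2)*(29 + j) = (29 + j)*(I + I**2))
Y(-20 - 1*(-17), -16)*A = ((-20 - 1*(-17))*(29 - 16 + 29*(-20 - 1*(-17)) + (-20 - 1*(-17))*(-16)))*30 = ((-20 + 17)*(29 - 16 + 29*(-20 + 17) + (-20 + 17)*(-16)))*30 = -3*(29 - 16 + 29*(-3) - 3*(-16))*30 = -3*(29 - 16 - 87 + 48)*30 = -3*(-26)*30 = 78*30 = 2340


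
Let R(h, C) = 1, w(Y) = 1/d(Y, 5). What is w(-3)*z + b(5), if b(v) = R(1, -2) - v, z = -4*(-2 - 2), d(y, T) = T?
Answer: -⅘ ≈ -0.80000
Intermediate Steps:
w(Y) = ⅕ (w(Y) = 1/5 = ⅕)
z = 16 (z = -4*(-4) = 16)
b(v) = 1 - v
w(-3)*z + b(5) = (⅕)*16 + (1 - 1*5) = 16/5 + (1 - 5) = 16/5 - 4 = -⅘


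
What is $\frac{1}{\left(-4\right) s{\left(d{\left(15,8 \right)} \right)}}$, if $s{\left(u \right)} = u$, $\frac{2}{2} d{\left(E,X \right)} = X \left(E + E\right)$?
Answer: $- \frac{1}{960} \approx -0.0010417$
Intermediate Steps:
$d{\left(E,X \right)} = 2 E X$ ($d{\left(E,X \right)} = X \left(E + E\right) = X 2 E = 2 E X$)
$\frac{1}{\left(-4\right) s{\left(d{\left(15,8 \right)} \right)}} = \frac{1}{\left(-4\right) 2 \cdot 15 \cdot 8} = \frac{1}{\left(-4\right) 240} = \frac{1}{-960} = - \frac{1}{960}$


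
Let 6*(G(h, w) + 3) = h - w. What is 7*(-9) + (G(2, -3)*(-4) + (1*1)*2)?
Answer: -157/3 ≈ -52.333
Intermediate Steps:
G(h, w) = -3 - w/6 + h/6 (G(h, w) = -3 + (h - w)/6 = -3 + (-w/6 + h/6) = -3 - w/6 + h/6)
7*(-9) + (G(2, -3)*(-4) + (1*1)*2) = 7*(-9) + ((-3 - 1/6*(-3) + (1/6)*2)*(-4) + (1*1)*2) = -63 + ((-3 + 1/2 + 1/3)*(-4) + 1*2) = -63 + (-13/6*(-4) + 2) = -63 + (26/3 + 2) = -63 + 32/3 = -157/3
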